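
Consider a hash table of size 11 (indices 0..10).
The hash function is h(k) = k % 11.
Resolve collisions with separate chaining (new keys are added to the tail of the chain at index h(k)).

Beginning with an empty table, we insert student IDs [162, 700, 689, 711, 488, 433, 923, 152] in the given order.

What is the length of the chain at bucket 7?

3

162 → bucket 8
700 → bucket 7
689 → bucket 7 (collision)
711 → bucket 7 (collision)
488 → bucket 4
433 → bucket 4 (collision)
923 → bucket 10
152 → bucket 9
Final buckets:
0: -
1: -
2: -
3: -
4: 488 -> 433
5: -
6: -
7: 700 -> 689 -> 711
8: 162
9: 152
10: 923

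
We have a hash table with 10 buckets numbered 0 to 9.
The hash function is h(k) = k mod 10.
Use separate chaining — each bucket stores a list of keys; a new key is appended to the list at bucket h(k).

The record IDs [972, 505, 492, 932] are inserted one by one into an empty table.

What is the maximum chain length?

3

Insert 972: h=2, bucket 2 empty -> new chain.
Insert 505: h=5, bucket 5 empty -> new chain.
Insert 492: h=2, bucket 2 nonempty -> append to chain.
Insert 932: h=2, bucket 2 nonempty -> append to chain.
Final buckets:
0: _
1: _
2: 972 -> 492 -> 932
3: _
4: _
5: 505
6: _
7: _
8: _
9: _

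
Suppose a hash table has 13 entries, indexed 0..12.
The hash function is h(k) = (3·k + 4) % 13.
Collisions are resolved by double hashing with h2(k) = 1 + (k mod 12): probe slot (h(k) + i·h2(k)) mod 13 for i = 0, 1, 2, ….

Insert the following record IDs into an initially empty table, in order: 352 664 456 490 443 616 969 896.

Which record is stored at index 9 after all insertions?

969

352: h=7 → slot 7
664: h=7, h2=5, probe 7,12 → slot 12
456: h=7, h2=1, probe 7,8 → slot 8
490: h=5 → slot 5
443: h=7, h2=12, probe 7,6 → slot 6
616: h=6, h2=5, probe 6,11 → slot 11
969: h=12, h2=10, probe 12,9 → slot 9
896: h=1 → slot 1
Table: [∅, 896, ∅, ∅, ∅, 490, 443, 352, 456, 969, ∅, 616, 664]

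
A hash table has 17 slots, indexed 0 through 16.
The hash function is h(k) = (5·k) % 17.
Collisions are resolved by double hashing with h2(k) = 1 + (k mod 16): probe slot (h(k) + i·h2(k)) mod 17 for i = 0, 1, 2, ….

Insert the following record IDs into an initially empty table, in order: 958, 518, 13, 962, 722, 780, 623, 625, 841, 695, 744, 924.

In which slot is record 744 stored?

958: h=13 → slot 13
518: h=6 → slot 6
13: h=14 → slot 14
962: h=16 → slot 16
722: h=6, h2=3, probe 6,9 → slot 9
780: h=7 → slot 7
623: h=4 → slot 4
625: h=14, h2=2, probe 14,16,1 → slot 1
841: h=6, h2=10, probe 6,16,9,2 → slot 2
695: h=7, h2=8, probe 7,15 → slot 15
744: h=14, h2=9, probe 14,6,15,7,16,8 → slot 8
924: h=13, h2=13, probe 13,9,5 → slot 5
Table: [_, 625, 841, _, 623, 924, 518, 780, 744, 722, _, _, _, 958, 13, 695, 962]

8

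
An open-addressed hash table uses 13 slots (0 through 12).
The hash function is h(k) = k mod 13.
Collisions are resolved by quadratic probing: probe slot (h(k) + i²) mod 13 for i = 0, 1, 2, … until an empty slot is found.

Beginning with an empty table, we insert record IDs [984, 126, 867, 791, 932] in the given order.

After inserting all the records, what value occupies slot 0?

867

Insert 984: h=9, slot 9 empty -> index 9.
Insert 126: h=9, slot 9 occupied -> index 10.
Insert 867: h=9, slots 9,10 occupied -> index 0.
Insert 791: h=11, slot 11 empty -> index 11.
Insert 932: h=9, slots 9,10,0 occupied -> index 5.
Table: [867, _, _, _, _, 932, _, _, _, 984, 126, 791, _]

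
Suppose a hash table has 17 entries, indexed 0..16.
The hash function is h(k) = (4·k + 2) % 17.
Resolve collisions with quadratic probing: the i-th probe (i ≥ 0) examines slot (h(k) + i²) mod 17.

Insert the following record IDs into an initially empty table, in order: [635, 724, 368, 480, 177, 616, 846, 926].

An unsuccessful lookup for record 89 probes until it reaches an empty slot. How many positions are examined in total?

Insert 635: h=9, slot 9 empty → index 9.
Insert 724: h=8, slot 8 empty → index 8.
Insert 368: h=12, slot 12 empty → index 12.
Insert 480: h=1, slot 1 empty → index 1.
Insert 177: h=13, slot 13 empty → index 13.
Insert 616: h=1, slot 1 occupied → index 2.
Insert 846: h=3, slot 3 empty → index 3.
Insert 926: h=0, slot 0 empty → index 0.
Table: [926, 480, 616, 846, ., ., ., ., 724, 635, ., ., 368, 177, ., ., .]
Lookup 89: h=1, probe 1,2,5 → slot 5 empty, not found.

3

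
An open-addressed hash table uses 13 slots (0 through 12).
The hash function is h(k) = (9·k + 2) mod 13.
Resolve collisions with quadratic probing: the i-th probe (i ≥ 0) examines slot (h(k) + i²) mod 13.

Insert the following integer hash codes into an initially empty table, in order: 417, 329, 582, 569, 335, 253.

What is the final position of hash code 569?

2

417 hashes to 11; slot 11 is free => place at 11.
329 hashes to 12; slot 12 is free => place at 12.
582 hashes to 1; slot 1 is free => place at 1.
569 hashes to 1; 1 taken => place at 2.
335 hashes to 1; 1,2 taken => place at 5.
253 hashes to 4; slot 4 is free => place at 4.
Table: [—, 582, 569, —, 253, 335, —, —, —, —, —, 417, 329]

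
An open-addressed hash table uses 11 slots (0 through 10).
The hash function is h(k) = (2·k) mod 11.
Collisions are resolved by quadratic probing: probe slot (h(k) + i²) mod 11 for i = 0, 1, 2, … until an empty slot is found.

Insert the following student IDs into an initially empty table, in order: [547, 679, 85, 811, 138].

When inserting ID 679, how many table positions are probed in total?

2

Insert 547: h=5, slot 5 empty => index 5.
Insert 679: h=5, slot 5 occupied => index 6.
Insert 85: h=5, slots 5,6 occupied => index 9.
Insert 811: h=5, slots 5,6,9 occupied => index 3.
Insert 138: h=1, slot 1 empty => index 1.
Table: [—, 138, —, 811, —, 547, 679, —, —, 85, —]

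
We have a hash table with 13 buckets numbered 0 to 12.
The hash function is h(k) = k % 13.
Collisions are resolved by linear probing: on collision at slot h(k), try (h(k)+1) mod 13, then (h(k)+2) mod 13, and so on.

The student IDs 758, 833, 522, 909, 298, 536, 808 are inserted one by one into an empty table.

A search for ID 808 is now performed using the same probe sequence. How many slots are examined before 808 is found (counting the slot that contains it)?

758: h=4 → slot 4
833: h=1 → slot 1
522: h=2 → slot 2
909: h=12 → slot 12
298: h=12, probe 12,0 → slot 0
536: h=3 → slot 3
808: h=2, probe 2,3,4,5 → slot 5
Table: [298, 833, 522, 536, 758, 808, _, _, _, _, _, _, 909]
Lookup 808: h=2, probe 2,3,4,5 → found at 5.

4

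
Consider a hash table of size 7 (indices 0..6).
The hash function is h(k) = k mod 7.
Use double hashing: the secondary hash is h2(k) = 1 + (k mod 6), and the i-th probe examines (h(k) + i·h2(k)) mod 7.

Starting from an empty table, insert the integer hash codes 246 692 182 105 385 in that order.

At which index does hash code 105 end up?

Insert 246: h=1, slot 1 empty -> index 1.
Insert 692: h=6, slot 6 empty -> index 6.
Insert 182: h=0, slot 0 empty -> index 0.
Insert 105: h=0, h2=4, slot 0 occupied -> index 4.
Insert 385: h=0, h2=2, slot 0 occupied -> index 2.
Table: [182, 246, 385, ∅, 105, ∅, 692]

4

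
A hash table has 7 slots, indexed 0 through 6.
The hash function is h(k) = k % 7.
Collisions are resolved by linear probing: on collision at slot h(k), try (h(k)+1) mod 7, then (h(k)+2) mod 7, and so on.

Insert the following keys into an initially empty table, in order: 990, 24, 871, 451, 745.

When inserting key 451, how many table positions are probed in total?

990: h=3 → slot 3
24: h=3, probe 3,4 → slot 4
871: h=3, probe 3,4,5 → slot 5
451: h=3, probe 3,4,5,6 → slot 6
745: h=3, probe 3,4,5,6,0 → slot 0
Table: [745, -, -, 990, 24, 871, 451]

4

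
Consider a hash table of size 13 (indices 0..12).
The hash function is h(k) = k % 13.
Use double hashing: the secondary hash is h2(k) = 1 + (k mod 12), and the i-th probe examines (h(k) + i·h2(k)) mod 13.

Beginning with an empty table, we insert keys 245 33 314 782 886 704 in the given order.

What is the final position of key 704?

3

245: h=11 => slot 11
33: h=7 => slot 7
314: h=2 => slot 2
782: h=2, h2=3, probe 2,5 => slot 5
886: h=2, h2=11, probe 2,0 => slot 0
704: h=2, h2=9, probe 2,11,7,3 => slot 3
Table: [886, ., 314, 704, ., 782, ., 33, ., ., ., 245, .]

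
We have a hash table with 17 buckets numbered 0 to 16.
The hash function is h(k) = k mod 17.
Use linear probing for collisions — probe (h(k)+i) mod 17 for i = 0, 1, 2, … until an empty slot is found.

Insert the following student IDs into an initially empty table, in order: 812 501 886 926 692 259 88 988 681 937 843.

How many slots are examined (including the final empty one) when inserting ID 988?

Insert 812: h=13, slot 13 empty -> index 13.
Insert 501: h=8, slot 8 empty -> index 8.
Insert 886: h=2, slot 2 empty -> index 2.
Insert 926: h=8, slot 8 occupied -> index 9.
Insert 692: h=12, slot 12 empty -> index 12.
Insert 259: h=4, slot 4 empty -> index 4.
Insert 88: h=3, slot 3 empty -> index 3.
Insert 988: h=2, slots 2,3,4 occupied -> index 5.
Insert 681: h=1, slot 1 empty -> index 1.
Insert 937: h=2, slots 2,3,4,5 occupied -> index 6.
Insert 843: h=10, slot 10 empty -> index 10.
Table: [∅, 681, 886, 88, 259, 988, 937, ∅, 501, 926, 843, ∅, 692, 812, ∅, ∅, ∅]

4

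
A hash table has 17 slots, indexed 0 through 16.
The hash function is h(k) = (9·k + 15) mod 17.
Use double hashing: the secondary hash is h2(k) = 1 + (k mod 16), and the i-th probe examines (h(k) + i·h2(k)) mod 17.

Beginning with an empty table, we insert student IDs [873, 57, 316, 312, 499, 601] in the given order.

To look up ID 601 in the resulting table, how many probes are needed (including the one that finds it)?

873: h=1 → slot 1
57: h=1, h2=10, probe 1,11 → slot 11
316: h=3 → slot 3
312: h=1, h2=9, probe 1,10 → slot 10
499: h=1, h2=4, probe 1,5 → slot 5
601: h=1, h2=10, probe 1,11,4 → slot 4
Table: [., 873, ., 316, 601, 499, ., ., ., ., 312, 57, ., ., ., ., .]
Lookup 601: h=1, h2=10, probe 1,11,4 → found at 4.

3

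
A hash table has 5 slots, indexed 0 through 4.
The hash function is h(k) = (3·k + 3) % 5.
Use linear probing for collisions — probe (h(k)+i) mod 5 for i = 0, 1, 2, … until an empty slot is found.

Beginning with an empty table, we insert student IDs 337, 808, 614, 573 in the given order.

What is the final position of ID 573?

337 hashes to 4; slot 4 is free → place at 4.
808 hashes to 2; slot 2 is free → place at 2.
614 hashes to 0; slot 0 is free → place at 0.
573 hashes to 2; 2 taken → place at 3.
Table: [614, _, 808, 573, 337]

3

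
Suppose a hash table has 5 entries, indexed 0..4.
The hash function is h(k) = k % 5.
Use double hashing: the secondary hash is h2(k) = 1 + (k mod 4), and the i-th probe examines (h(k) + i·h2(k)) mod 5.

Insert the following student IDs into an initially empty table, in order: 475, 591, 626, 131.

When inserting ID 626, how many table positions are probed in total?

475 hashes to 0; slot 0 is free -> place at 0.
591 hashes to 1; slot 1 is free -> place at 1.
626 hashes to 1, h2=3; 1 taken -> place at 4.
131 hashes to 1, h2=4; 1,0,4 taken -> place at 3.
Table: [475, 591, -, 131, 626]

2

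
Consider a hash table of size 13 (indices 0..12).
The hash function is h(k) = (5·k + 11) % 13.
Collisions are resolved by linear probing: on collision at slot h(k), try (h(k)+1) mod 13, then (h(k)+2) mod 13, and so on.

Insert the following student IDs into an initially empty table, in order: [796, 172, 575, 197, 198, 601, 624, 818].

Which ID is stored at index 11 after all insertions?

796 hashes to 0; slot 0 is free -> place at 0.
172 hashes to 0; 0 taken -> place at 1.
575 hashes to 0; 0,1 taken -> place at 2.
197 hashes to 8; slot 8 is free -> place at 8.
198 hashes to 0; 0,1,2 taken -> place at 3.
601 hashes to 0; 0,1,2,3 taken -> place at 4.
624 hashes to 11; slot 11 is free -> place at 11.
818 hashes to 6; slot 6 is free -> place at 6.
Table: [796, 172, 575, 198, 601, ., 818, ., 197, ., ., 624, .]

624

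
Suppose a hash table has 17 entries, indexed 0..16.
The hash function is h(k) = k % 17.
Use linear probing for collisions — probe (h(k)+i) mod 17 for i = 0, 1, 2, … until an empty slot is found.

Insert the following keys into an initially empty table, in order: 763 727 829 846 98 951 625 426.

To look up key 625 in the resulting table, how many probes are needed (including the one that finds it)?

763 hashes to 15; slot 15 is free => place at 15.
727 hashes to 13; slot 13 is free => place at 13.
829 hashes to 13; 13 taken => place at 14.
846 hashes to 13; 13,14,15 taken => place at 16.
98 hashes to 13; 13,14,15,16 taken => place at 0.
951 hashes to 16; 16,0 taken => place at 1.
625 hashes to 13; 13,14,15,16,0,1 taken => place at 2.
426 hashes to 1; 1,2 taken => place at 3.
Table: [98, 951, 625, 426, _, _, _, _, _, _, _, _, _, 727, 829, 763, 846]
Lookup 625: h=13, probe 13,14,15,16,0,1,2 → found at 2.

7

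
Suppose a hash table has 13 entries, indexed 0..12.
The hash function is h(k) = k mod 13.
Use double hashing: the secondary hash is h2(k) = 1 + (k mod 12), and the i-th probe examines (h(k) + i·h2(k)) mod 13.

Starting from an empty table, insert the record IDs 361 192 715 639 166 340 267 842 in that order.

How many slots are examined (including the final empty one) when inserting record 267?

Insert 361: h=10, slot 10 empty => index 10.
Insert 192: h=10, h2=1, slot 10 occupied => index 11.
Insert 715: h=0, slot 0 empty => index 0.
Insert 639: h=2, slot 2 empty => index 2.
Insert 166: h=10, h2=11, slot 10 occupied => index 8.
Insert 340: h=2, h2=5, slot 2 occupied => index 7.
Insert 267: h=7, h2=4, slots 7,11,2 occupied => index 6.
Insert 842: h=10, h2=3, slots 10,0 occupied => index 3.
Table: [715, _, 639, 842, _, _, 267, 340, 166, _, 361, 192, _]

4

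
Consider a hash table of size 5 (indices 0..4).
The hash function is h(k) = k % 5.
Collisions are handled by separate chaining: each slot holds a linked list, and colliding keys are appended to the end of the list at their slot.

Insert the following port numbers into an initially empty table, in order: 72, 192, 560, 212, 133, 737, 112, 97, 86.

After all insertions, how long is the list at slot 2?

Insert 72: h=2, bucket 2 empty -> new chain.
Insert 192: h=2, bucket 2 nonempty -> append to chain.
Insert 560: h=0, bucket 0 empty -> new chain.
Insert 212: h=2, bucket 2 nonempty -> append to chain.
Insert 133: h=3, bucket 3 empty -> new chain.
Insert 737: h=2, bucket 2 nonempty -> append to chain.
Insert 112: h=2, bucket 2 nonempty -> append to chain.
Insert 97: h=2, bucket 2 nonempty -> append to chain.
Insert 86: h=1, bucket 1 empty -> new chain.
Final buckets:
0: 560
1: 86
2: 72 -> 192 -> 212 -> 737 -> 112 -> 97
3: 133
4: —

6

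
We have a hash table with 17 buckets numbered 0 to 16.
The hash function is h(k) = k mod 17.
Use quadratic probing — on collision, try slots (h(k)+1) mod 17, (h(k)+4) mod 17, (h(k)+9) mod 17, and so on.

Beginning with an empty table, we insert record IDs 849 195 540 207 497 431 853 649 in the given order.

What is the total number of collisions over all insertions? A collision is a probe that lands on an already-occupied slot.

5

849: h=16 => slot 16
195: h=8 => slot 8
540: h=13 => slot 13
207: h=3 => slot 3
497: h=4 => slot 4
431: h=6 => slot 6
853: h=3, probe 3,4,7 => slot 7
649: h=3, probe 3,4,7,12 => slot 12
Table: [-, -, -, 207, 497, -, 431, 853, 195, -, -, -, 649, 540, -, -, 849]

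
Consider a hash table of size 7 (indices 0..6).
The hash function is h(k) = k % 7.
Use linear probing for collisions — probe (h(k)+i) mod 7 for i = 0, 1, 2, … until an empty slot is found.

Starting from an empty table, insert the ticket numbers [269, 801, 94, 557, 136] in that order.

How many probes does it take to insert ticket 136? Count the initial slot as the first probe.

5

269 hashes to 3; slot 3 is free => place at 3.
801 hashes to 3; 3 taken => place at 4.
94 hashes to 3; 3,4 taken => place at 5.
557 hashes to 4; 4,5 taken => place at 6.
136 hashes to 3; 3,4,5,6 taken => place at 0.
Table: [136, ., ., 269, 801, 94, 557]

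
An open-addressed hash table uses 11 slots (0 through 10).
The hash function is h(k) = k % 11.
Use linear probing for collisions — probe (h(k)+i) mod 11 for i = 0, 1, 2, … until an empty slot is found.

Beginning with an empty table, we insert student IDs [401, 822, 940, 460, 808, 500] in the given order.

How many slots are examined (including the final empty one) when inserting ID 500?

401: h=5 => slot 5
822: h=8 => slot 8
940: h=5, probe 5,6 => slot 6
460: h=9 => slot 9
808: h=5, probe 5,6,7 => slot 7
500: h=5, probe 5,6,7,8,9,10 => slot 10
Table: [—, —, —, —, —, 401, 940, 808, 822, 460, 500]

6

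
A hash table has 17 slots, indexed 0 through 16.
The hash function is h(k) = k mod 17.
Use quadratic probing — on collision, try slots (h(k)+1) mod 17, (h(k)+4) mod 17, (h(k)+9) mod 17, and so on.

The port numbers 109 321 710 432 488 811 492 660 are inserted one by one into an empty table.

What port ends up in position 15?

321

109 hashes to 7; slot 7 is free => place at 7.
321 hashes to 15; slot 15 is free => place at 15.
710 hashes to 13; slot 13 is free => place at 13.
432 hashes to 7; 7 taken => place at 8.
488 hashes to 12; slot 12 is free => place at 12.
811 hashes to 12; 12,13 taken => place at 16.
492 hashes to 16; 16 taken => place at 0.
660 hashes to 14; slot 14 is free => place at 14.
Table: [492, ∅, ∅, ∅, ∅, ∅, ∅, 109, 432, ∅, ∅, ∅, 488, 710, 660, 321, 811]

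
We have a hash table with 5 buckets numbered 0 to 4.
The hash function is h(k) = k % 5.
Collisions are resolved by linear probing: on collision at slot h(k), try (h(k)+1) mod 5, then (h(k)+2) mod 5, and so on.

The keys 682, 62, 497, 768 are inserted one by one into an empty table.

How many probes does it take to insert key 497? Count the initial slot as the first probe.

3

682: h=2 => slot 2
62: h=2, probe 2,3 => slot 3
497: h=2, probe 2,3,4 => slot 4
768: h=3, probe 3,4,0 => slot 0
Table: [768, ., 682, 62, 497]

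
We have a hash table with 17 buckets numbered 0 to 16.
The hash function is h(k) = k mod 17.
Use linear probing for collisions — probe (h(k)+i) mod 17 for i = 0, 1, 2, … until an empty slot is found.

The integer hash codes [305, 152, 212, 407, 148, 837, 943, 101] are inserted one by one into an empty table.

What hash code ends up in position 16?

305

305 hashes to 16; slot 16 is free -> place at 16.
152 hashes to 16; 16 taken -> place at 0.
212 hashes to 8; slot 8 is free -> place at 8.
407 hashes to 16; 16,0 taken -> place at 1.
148 hashes to 12; slot 12 is free -> place at 12.
837 hashes to 4; slot 4 is free -> place at 4.
943 hashes to 8; 8 taken -> place at 9.
101 hashes to 16; 16,0,1 taken -> place at 2.
Table: [152, 407, 101, -, 837, -, -, -, 212, 943, -, -, 148, -, -, -, 305]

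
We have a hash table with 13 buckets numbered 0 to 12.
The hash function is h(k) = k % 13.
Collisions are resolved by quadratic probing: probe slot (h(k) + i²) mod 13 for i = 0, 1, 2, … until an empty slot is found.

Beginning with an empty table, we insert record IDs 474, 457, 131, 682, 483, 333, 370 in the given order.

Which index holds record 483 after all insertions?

474 hashes to 6; slot 6 is free → place at 6.
457 hashes to 2; slot 2 is free → place at 2.
131 hashes to 1; slot 1 is free → place at 1.
682 hashes to 6; 6 taken → place at 7.
483 hashes to 2; 2 taken → place at 3.
333 hashes to 8; slot 8 is free → place at 8.
370 hashes to 6; 6,7 taken → place at 10.
Table: [_, 131, 457, 483, _, _, 474, 682, 333, _, 370, _, _]

3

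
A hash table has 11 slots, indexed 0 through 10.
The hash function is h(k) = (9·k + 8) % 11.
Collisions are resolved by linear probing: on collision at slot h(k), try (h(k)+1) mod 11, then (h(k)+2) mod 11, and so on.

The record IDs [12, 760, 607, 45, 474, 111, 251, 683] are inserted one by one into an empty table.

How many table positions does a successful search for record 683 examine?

12 hashes to 6; slot 6 is free → place at 6.
760 hashes to 6; 6 taken → place at 7.
607 hashes to 4; slot 4 is free → place at 4.
45 hashes to 6; 6,7 taken → place at 8.
474 hashes to 6; 6,7,8 taken → place at 9.
111 hashes to 6; 6,7,8,9 taken → place at 10.
251 hashes to 1; slot 1 is free → place at 1.
683 hashes to 6; 6,7,8,9,10 taken → place at 0.
Table: [683, 251, ∅, ∅, 607, ∅, 12, 760, 45, 474, 111]
Lookup 683: h=6, probe 6,7,8,9,10,0 → found at 0.

6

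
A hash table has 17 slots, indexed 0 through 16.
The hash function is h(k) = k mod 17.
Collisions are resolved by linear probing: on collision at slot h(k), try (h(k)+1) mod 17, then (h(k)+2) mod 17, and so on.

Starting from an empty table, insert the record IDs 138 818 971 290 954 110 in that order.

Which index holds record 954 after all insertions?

138: h=2 -> slot 2
818: h=2, probe 2,3 -> slot 3
971: h=2, probe 2,3,4 -> slot 4
290: h=1 -> slot 1
954: h=2, probe 2,3,4,5 -> slot 5
110: h=8 -> slot 8
Table: [∅, 290, 138, 818, 971, 954, ∅, ∅, 110, ∅, ∅, ∅, ∅, ∅, ∅, ∅, ∅]

5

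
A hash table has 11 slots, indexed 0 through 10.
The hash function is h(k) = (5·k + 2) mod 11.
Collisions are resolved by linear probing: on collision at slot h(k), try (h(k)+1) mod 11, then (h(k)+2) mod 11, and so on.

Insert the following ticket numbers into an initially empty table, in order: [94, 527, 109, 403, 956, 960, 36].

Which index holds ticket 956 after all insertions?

0

Insert 94: h=10, slot 10 empty -> index 10.
Insert 527: h=8, slot 8 empty -> index 8.
Insert 109: h=8, slot 8 occupied -> index 9.
Insert 403: h=4, slot 4 empty -> index 4.
Insert 956: h=8, slots 8,9,10 occupied -> index 0.
Insert 960: h=6, slot 6 empty -> index 6.
Insert 36: h=6, slot 6 occupied -> index 7.
Table: [956, ., ., ., 403, ., 960, 36, 527, 109, 94]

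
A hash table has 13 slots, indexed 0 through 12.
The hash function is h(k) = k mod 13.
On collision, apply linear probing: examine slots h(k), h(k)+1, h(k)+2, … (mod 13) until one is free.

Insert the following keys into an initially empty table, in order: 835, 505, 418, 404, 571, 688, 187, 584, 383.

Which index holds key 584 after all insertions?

4

Insert 835: h=3, slot 3 empty -> index 3.
Insert 505: h=11, slot 11 empty -> index 11.
Insert 418: h=2, slot 2 empty -> index 2.
Insert 404: h=1, slot 1 empty -> index 1.
Insert 571: h=12, slot 12 empty -> index 12.
Insert 688: h=12, slot 12 occupied -> index 0.
Insert 187: h=5, slot 5 empty -> index 5.
Insert 584: h=12, slots 12,0,1,2,3 occupied -> index 4.
Insert 383: h=6, slot 6 empty -> index 6.
Table: [688, 404, 418, 835, 584, 187, 383, _, _, _, _, 505, 571]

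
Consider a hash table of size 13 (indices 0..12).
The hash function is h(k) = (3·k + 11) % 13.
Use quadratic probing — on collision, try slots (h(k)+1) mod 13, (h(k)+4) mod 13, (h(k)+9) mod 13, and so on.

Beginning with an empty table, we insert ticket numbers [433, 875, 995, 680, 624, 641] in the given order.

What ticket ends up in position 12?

Insert 433: h=10, slot 10 empty → index 10.
Insert 875: h=10, slot 10 occupied → index 11.
Insert 995: h=6, slot 6 empty → index 6.
Insert 680: h=10, slots 10,11 occupied → index 1.
Insert 624: h=11, slot 11 occupied → index 12.
Insert 641: h=10, slots 10,11,1,6 occupied → index 0.
Table: [641, 680, _, _, _, _, 995, _, _, _, 433, 875, 624]

624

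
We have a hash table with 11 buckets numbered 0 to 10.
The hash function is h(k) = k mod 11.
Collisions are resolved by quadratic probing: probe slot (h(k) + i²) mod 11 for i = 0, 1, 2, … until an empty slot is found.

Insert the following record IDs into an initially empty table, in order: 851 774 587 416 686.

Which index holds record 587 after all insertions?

8

851: h=4 => slot 4
774: h=4, probe 4,5 => slot 5
587: h=4, probe 4,5,8 => slot 8
416: h=9 => slot 9
686: h=4, probe 4,5,8,2 => slot 2
Table: [∅, ∅, 686, ∅, 851, 774, ∅, ∅, 587, 416, ∅]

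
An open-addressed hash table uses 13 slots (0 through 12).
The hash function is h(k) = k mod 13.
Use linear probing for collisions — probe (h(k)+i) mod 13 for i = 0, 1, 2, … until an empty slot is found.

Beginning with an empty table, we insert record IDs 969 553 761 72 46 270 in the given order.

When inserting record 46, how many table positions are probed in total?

Insert 969: h=7, slot 7 empty → index 7.
Insert 553: h=7, slot 7 occupied → index 8.
Insert 761: h=7, slots 7,8 occupied → index 9.
Insert 72: h=7, slots 7,8,9 occupied → index 10.
Insert 46: h=7, slots 7,8,9,10 occupied → index 11.
Insert 270: h=10, slots 10,11 occupied → index 12.
Table: [∅, ∅, ∅, ∅, ∅, ∅, ∅, 969, 553, 761, 72, 46, 270]

5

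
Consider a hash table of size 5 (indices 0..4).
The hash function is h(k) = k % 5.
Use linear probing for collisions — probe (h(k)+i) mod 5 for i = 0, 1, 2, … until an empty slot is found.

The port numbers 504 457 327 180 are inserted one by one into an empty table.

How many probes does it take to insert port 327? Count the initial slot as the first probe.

2

Insert 504: h=4, slot 4 empty → index 4.
Insert 457: h=2, slot 2 empty → index 2.
Insert 327: h=2, slot 2 occupied → index 3.
Insert 180: h=0, slot 0 empty → index 0.
Table: [180, ., 457, 327, 504]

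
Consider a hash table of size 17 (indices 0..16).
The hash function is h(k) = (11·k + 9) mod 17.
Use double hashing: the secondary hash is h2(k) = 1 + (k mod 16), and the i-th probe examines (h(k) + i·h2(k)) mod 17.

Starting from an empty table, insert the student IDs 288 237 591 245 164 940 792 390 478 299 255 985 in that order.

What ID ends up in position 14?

478

288: h=15 → slot 15
237: h=15, h2=14, probe 15,12 → slot 12
591: h=16 → slot 16
245: h=1 → slot 1
164: h=11 → slot 11
940: h=13 → slot 13
792: h=0 → slot 0
390: h=15, h2=7, probe 15,5 → slot 5
478: h=14 → slot 14
299: h=0, h2=12, probe 0,12,7 → slot 7
255: h=9 → slot 9
985: h=15, h2=10, probe 15,8 → slot 8
Table: [792, 245, —, —, —, 390, —, 299, 985, 255, —, 164, 237, 940, 478, 288, 591]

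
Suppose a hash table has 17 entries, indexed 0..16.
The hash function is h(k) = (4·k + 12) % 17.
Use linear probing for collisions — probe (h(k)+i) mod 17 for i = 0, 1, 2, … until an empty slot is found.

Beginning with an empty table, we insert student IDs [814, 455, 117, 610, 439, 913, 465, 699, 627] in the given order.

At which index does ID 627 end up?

814 hashes to 4; slot 4 is free → place at 4.
455 hashes to 13; slot 13 is free → place at 13.
117 hashes to 4; 4 taken → place at 5.
610 hashes to 4; 4,5 taken → place at 6.
439 hashes to 0; slot 0 is free → place at 0.
913 hashes to 9; slot 9 is free → place at 9.
465 hashes to 2; slot 2 is free → place at 2.
699 hashes to 3; slot 3 is free → place at 3.
627 hashes to 4; 4,5,6 taken → place at 7.
Table: [439, -, 465, 699, 814, 117, 610, 627, -, 913, -, -, -, 455, -, -, -]

7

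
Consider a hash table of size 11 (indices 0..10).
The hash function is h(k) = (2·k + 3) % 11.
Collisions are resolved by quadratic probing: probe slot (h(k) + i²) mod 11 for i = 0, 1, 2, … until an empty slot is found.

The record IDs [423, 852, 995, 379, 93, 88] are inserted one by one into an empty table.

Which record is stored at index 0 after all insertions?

423: h=2 => slot 2
852: h=2, probe 2,3 => slot 3
995: h=2, probe 2,3,6 => slot 6
379: h=2, probe 2,3,6,0 => slot 0
93: h=2, probe 2,3,6,0,7 => slot 7
88: h=3, probe 3,4 => slot 4
Table: [379, ., 423, 852, 88, ., 995, 93, ., ., .]

379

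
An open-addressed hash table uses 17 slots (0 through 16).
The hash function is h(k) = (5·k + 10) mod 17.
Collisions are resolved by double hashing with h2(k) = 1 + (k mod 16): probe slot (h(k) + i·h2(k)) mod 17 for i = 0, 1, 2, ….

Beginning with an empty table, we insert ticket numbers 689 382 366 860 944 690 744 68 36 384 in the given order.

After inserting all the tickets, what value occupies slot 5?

Insert 689: h=4, slot 4 empty -> index 4.
Insert 382: h=16, slot 16 empty -> index 16.
Insert 366: h=4, h2=15, slot 4 occupied -> index 2.
Insert 860: h=9, slot 9 empty -> index 9.
Insert 944: h=4, h2=1, slot 4 occupied -> index 5.
Insert 690: h=9, h2=3, slot 9 occupied -> index 12.
Insert 744: h=7, slot 7 empty -> index 7.
Insert 68: h=10, slot 10 empty -> index 10.
Insert 36: h=3, slot 3 empty -> index 3.
Insert 384: h=9, h2=1, slots 9,10 occupied -> index 11.
Table: [∅, ∅, 366, 36, 689, 944, ∅, 744, ∅, 860, 68, 384, 690, ∅, ∅, ∅, 382]

944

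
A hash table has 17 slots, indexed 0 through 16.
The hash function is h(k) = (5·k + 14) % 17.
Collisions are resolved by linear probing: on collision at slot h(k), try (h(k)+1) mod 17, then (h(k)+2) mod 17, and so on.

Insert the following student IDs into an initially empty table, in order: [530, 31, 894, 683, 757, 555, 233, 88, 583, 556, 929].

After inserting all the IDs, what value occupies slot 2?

Insert 530: h=12, slot 12 empty → index 12.
Insert 31: h=16, slot 16 empty → index 16.
Insert 894: h=13, slot 13 empty → index 13.
Insert 683: h=12, slots 12,13 occupied → index 14.
Insert 757: h=8, slot 8 empty → index 8.
Insert 555: h=1, slot 1 empty → index 1.
Insert 233: h=6, slot 6 empty → index 6.
Insert 88: h=12, slots 12,13,14 occupied → index 15.
Insert 583: h=5, slot 5 empty → index 5.
Insert 556: h=6, slot 6 occupied → index 7.
Insert 929: h=1, slot 1 occupied → index 2.
Table: [-, 555, 929, -, -, 583, 233, 556, 757, -, -, -, 530, 894, 683, 88, 31]

929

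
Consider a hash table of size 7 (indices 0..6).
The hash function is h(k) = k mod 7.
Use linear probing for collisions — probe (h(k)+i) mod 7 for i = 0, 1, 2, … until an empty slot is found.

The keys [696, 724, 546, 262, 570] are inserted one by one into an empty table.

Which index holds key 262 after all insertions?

696: h=3 → slot 3
724: h=3, probe 3,4 → slot 4
546: h=0 → slot 0
262: h=3, probe 3,4,5 → slot 5
570: h=3, probe 3,4,5,6 → slot 6
Table: [546, —, —, 696, 724, 262, 570]

5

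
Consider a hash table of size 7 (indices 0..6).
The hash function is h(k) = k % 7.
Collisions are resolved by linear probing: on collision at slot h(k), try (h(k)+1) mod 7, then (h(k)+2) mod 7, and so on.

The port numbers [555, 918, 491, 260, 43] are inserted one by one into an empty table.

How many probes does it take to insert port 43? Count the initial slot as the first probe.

5

555: h=2 → slot 2
918: h=1 → slot 1
491: h=1, probe 1,2,3 → slot 3
260: h=1, probe 1,2,3,4 → slot 4
43: h=1, probe 1,2,3,4,5 → slot 5
Table: [—, 918, 555, 491, 260, 43, —]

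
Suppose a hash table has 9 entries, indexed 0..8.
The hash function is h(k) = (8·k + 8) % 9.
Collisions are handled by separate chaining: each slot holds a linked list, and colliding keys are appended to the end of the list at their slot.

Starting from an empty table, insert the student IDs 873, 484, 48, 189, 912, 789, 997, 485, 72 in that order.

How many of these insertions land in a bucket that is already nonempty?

Insert 873: h=8, bucket 8 empty -> new chain.
Insert 484: h=1, bucket 1 empty -> new chain.
Insert 48: h=5, bucket 5 empty -> new chain.
Insert 189: h=8, bucket 8 nonempty -> append to chain.
Insert 912: h=5, bucket 5 nonempty -> append to chain.
Insert 789: h=2, bucket 2 empty -> new chain.
Insert 997: h=1, bucket 1 nonempty -> append to chain.
Insert 485: h=0, bucket 0 empty -> new chain.
Insert 72: h=8, bucket 8 nonempty -> append to chain.
Final buckets:
0: 485
1: 484 -> 997
2: 789
3: -
4: -
5: 48 -> 912
6: -
7: -
8: 873 -> 189 -> 72

4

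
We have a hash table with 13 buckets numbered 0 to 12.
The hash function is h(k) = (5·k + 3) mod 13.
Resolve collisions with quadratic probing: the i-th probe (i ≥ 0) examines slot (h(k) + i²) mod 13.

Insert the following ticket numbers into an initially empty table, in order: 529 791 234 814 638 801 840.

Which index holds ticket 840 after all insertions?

Insert 529: h=9, slot 9 empty -> index 9.
Insert 791: h=6, slot 6 empty -> index 6.
Insert 234: h=3, slot 3 empty -> index 3.
Insert 814: h=4, slot 4 empty -> index 4.
Insert 638: h=8, slot 8 empty -> index 8.
Insert 801: h=4, slot 4 occupied -> index 5.
Insert 840: h=4, slots 4,5,8 occupied -> index 0.
Table: [840, ., ., 234, 814, 801, 791, ., 638, 529, ., ., .]

0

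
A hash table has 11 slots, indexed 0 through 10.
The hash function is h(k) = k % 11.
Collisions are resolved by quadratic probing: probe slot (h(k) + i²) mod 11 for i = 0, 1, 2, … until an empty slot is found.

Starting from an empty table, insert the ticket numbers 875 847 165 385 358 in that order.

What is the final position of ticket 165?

875 hashes to 6; slot 6 is free => place at 6.
847 hashes to 0; slot 0 is free => place at 0.
165 hashes to 0; 0 taken => place at 1.
385 hashes to 0; 0,1 taken => place at 4.
358 hashes to 6; 6 taken => place at 7.
Table: [847, 165, _, _, 385, _, 875, 358, _, _, _]

1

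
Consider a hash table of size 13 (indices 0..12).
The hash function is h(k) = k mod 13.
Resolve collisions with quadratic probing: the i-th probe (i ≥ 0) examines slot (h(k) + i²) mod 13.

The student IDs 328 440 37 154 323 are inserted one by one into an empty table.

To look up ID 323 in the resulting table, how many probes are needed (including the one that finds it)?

4

328: h=3 => slot 3
440: h=11 => slot 11
37: h=11, probe 11,12 => slot 12
154: h=11, probe 11,12,2 => slot 2
323: h=11, probe 11,12,2,7 => slot 7
Table: [—, —, 154, 328, —, —, —, 323, —, —, —, 440, 37]
Lookup 323: h=11, probe 11,12,2,7 → found at 7.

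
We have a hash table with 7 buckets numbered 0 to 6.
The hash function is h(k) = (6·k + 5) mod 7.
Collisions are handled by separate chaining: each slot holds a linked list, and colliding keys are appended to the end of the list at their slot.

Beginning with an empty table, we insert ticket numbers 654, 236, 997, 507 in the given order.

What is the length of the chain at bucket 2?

654 -> bucket 2
236 -> bucket 0
997 -> bucket 2 (collision)
507 -> bucket 2 (collision)
Final buckets:
0: 236
1: —
2: 654 -> 997 -> 507
3: —
4: —
5: —
6: —

3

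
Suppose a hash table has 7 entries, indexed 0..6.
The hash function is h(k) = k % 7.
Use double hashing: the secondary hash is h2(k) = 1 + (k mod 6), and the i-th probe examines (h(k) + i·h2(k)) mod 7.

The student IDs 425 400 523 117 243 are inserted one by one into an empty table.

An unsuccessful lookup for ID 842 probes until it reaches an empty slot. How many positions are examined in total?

Insert 425: h=5, slot 5 empty -> index 5.
Insert 400: h=1, slot 1 empty -> index 1.
Insert 523: h=5, h2=2, slot 5 occupied -> index 0.
Insert 117: h=5, h2=4, slot 5 occupied -> index 2.
Insert 243: h=5, h2=4, slots 5,2 occupied -> index 6.
Table: [523, 400, 117, ∅, ∅, 425, 243]
Lookup 842: h=2, h2=3, probe 2,5,1,4 → slot 4 empty, not found.

4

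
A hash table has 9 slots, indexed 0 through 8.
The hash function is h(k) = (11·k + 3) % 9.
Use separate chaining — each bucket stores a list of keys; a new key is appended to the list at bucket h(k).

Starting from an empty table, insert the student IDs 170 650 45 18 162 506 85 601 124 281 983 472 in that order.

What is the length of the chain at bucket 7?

170 → bucket 1
650 → bucket 7
45 → bucket 3
18 → bucket 3 (collision)
162 → bucket 3 (collision)
506 → bucket 7 (collision)
85 → bucket 2
601 → bucket 8
124 → bucket 8 (collision)
281 → bucket 7 (collision)
983 → bucket 7 (collision)
472 → bucket 2 (collision)
Final buckets:
0: ∅
1: 170
2: 85 -> 472
3: 45 -> 18 -> 162
4: ∅
5: ∅
6: ∅
7: 650 -> 506 -> 281 -> 983
8: 601 -> 124

4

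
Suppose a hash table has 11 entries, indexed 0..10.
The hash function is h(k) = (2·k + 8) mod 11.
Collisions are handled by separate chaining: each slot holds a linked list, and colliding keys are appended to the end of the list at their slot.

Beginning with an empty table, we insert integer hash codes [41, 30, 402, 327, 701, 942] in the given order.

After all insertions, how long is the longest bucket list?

41 → bucket 2
30 → bucket 2 (collision)
402 → bucket 9
327 → bucket 2 (collision)
701 → bucket 2 (collision)
942 → bucket 0
Final buckets:
0: 942
1: _
2: 41 -> 30 -> 327 -> 701
3: _
4: _
5: _
6: _
7: _
8: _
9: 402
10: _

4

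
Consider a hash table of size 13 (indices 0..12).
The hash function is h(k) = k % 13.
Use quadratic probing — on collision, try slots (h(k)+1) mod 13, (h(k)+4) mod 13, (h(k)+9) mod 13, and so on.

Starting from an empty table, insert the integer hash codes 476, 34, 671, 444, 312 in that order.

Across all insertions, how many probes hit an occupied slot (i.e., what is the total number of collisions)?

Insert 476: h=8, slot 8 empty -> index 8.
Insert 34: h=8, slot 8 occupied -> index 9.
Insert 671: h=8, slots 8,9 occupied -> index 12.
Insert 444: h=2, slot 2 empty -> index 2.
Insert 312: h=0, slot 0 empty -> index 0.
Table: [312, ., 444, ., ., ., ., ., 476, 34, ., ., 671]

3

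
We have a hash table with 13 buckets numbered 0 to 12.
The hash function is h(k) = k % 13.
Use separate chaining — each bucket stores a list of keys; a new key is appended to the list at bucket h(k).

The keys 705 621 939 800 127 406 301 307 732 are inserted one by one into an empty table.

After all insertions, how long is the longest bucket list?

3

Insert 705: h=3, bucket 3 empty → new chain.
Insert 621: h=10, bucket 10 empty → new chain.
Insert 939: h=3, bucket 3 nonempty → append to chain.
Insert 800: h=7, bucket 7 empty → new chain.
Insert 127: h=10, bucket 10 nonempty → append to chain.
Insert 406: h=3, bucket 3 nonempty → append to chain.
Insert 301: h=2, bucket 2 empty → new chain.
Insert 307: h=8, bucket 8 empty → new chain.
Insert 732: h=4, bucket 4 empty → new chain.
Final buckets:
0: —
1: —
2: 301
3: 705 -> 939 -> 406
4: 732
5: —
6: —
7: 800
8: 307
9: —
10: 621 -> 127
11: —
12: —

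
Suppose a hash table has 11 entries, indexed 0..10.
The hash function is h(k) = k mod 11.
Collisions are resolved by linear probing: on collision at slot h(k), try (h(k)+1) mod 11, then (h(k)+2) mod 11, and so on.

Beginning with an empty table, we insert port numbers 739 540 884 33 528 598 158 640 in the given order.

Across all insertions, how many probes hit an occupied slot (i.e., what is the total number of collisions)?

739 hashes to 2; slot 2 is free -> place at 2.
540 hashes to 1; slot 1 is free -> place at 1.
884 hashes to 4; slot 4 is free -> place at 4.
33 hashes to 0; slot 0 is free -> place at 0.
528 hashes to 0; 0,1,2 taken -> place at 3.
598 hashes to 4; 4 taken -> place at 5.
158 hashes to 4; 4,5 taken -> place at 6.
640 hashes to 2; 2,3,4,5,6 taken -> place at 7.
Table: [33, 540, 739, 528, 884, 598, 158, 640, -, -, -]

11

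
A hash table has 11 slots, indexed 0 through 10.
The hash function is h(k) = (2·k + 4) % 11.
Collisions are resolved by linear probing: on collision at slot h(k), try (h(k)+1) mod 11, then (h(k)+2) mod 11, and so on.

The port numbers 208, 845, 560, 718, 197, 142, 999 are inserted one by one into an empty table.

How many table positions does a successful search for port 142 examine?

4

208 hashes to 2; slot 2 is free → place at 2.
845 hashes to 0; slot 0 is free → place at 0.
560 hashes to 2; 2 taken → place at 3.
718 hashes to 10; slot 10 is free → place at 10.
197 hashes to 2; 2,3 taken → place at 4.
142 hashes to 2; 2,3,4 taken → place at 5.
999 hashes to 0; 0 taken → place at 1.
Table: [845, 999, 208, 560, 197, 142, ., ., ., ., 718]
Lookup 142: h=2, probe 2,3,4,5 → found at 5.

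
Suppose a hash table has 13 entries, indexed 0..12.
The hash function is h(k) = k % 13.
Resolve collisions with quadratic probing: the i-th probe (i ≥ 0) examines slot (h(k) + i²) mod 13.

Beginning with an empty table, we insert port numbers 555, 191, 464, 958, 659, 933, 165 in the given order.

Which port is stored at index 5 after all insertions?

958

Insert 555: h=9, slot 9 empty -> index 9.
Insert 191: h=9, slot 9 occupied -> index 10.
Insert 464: h=9, slots 9,10 occupied -> index 0.
Insert 958: h=9, slots 9,10,0 occupied -> index 5.
Insert 659: h=9, slots 9,10,0,5 occupied -> index 12.
Insert 933: h=10, slot 10 occupied -> index 11.
Insert 165: h=9, slots 9,10,0,5,12 occupied -> index 8.
Table: [464, _, _, _, _, 958, _, _, 165, 555, 191, 933, 659]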